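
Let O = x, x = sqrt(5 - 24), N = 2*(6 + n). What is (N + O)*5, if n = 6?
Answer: 120 + 5*I*sqrt(19) ≈ 120.0 + 21.794*I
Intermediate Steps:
N = 24 (N = 2*(6 + 6) = 2*12 = 24)
x = I*sqrt(19) (x = sqrt(-19) = I*sqrt(19) ≈ 4.3589*I)
O = I*sqrt(19) ≈ 4.3589*I
(N + O)*5 = (24 + I*sqrt(19))*5 = 120 + 5*I*sqrt(19)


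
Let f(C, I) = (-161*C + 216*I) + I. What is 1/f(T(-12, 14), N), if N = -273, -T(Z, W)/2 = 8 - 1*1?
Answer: -1/56987 ≈ -1.7548e-5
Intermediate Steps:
T(Z, W) = -14 (T(Z, W) = -2*(8 - 1*1) = -2*(8 - 1) = -2*7 = -14)
f(C, I) = -161*C + 217*I
1/f(T(-12, 14), N) = 1/(-161*(-14) + 217*(-273)) = 1/(2254 - 59241) = 1/(-56987) = -1/56987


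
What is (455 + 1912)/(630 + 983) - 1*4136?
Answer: -6669001/1613 ≈ -4134.5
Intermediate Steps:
(455 + 1912)/(630 + 983) - 1*4136 = 2367/1613 - 4136 = -6669001/1613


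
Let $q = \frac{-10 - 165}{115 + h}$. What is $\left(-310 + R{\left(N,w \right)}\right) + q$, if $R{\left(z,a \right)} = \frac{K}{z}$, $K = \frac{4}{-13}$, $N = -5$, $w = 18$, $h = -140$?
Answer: $- \frac{19691}{65} \approx -302.94$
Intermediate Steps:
$K = - \frac{4}{13}$ ($K = 4 \left(- \frac{1}{13}\right) = - \frac{4}{13} \approx -0.30769$)
$q = 7$ ($q = \frac{-10 - 165}{115 - 140} = - \frac{175}{-25} = \left(-175\right) \left(- \frac{1}{25}\right) = 7$)
$R{\left(z,a \right)} = - \frac{4}{13 z}$
$\left(-310 + R{\left(N,w \right)}\right) + q = \left(-310 - \frac{4}{13 \left(-5\right)}\right) + 7 = \left(-310 - - \frac{4}{65}\right) + 7 = \left(-310 + \frac{4}{65}\right) + 7 = - \frac{20146}{65} + 7 = - \frac{19691}{65}$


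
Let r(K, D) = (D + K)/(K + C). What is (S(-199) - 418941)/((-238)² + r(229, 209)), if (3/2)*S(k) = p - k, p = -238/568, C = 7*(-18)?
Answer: -115575373/15632780 ≈ -7.3931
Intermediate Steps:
C = -126
p = -119/284 (p = -238*1/568 = -119/284 ≈ -0.41901)
r(K, D) = (D + K)/(-126 + K) (r(K, D) = (D + K)/(K - 126) = (D + K)/(-126 + K))
S(k) = -119/426 - 2*k/3 (S(k) = 2*(-119/284 - k)/3 = -119/426 - 2*k/3)
(S(-199) - 418941)/((-238)² + r(229, 209)) = ((-119/426 - ⅔*(-199)) - 418941)/((-238)² + (209 + 229)/(-126 + 229)) = ((-119/426 + 398/3) - 418941)/(56644 + 438/103) = (18799/142 - 418941)/(56644 + (1/103)*438) = -59470823/(142*(56644 + 438/103)) = -59470823/(142*5834770/103) = -59470823/142*103/5834770 = -115575373/15632780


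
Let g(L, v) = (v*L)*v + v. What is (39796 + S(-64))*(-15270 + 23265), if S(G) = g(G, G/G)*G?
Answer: 350404860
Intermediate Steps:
g(L, v) = v + L*v² (g(L, v) = (L*v)*v + v = L*v² + v = v + L*v²)
S(G) = G*(1 + G) (S(G) = ((G/G)*(1 + G*(G/G)))*G = (1*(1 + G*1))*G = (1*(1 + G))*G = (1 + G)*G = G*(1 + G))
(39796 + S(-64))*(-15270 + 23265) = (39796 - 64*(1 - 64))*(-15270 + 23265) = (39796 - 64*(-63))*7995 = (39796 + 4032)*7995 = 43828*7995 = 350404860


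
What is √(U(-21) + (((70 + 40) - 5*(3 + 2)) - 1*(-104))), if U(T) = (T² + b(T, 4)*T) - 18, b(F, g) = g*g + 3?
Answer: √213 ≈ 14.595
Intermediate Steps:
b(F, g) = 3 + g² (b(F, g) = g² + 3 = 3 + g²)
U(T) = -18 + T² + 19*T (U(T) = (T² + (3 + 4²)*T) - 18 = (T² + (3 + 16)*T) - 18 = (T² + 19*T) - 18 = -18 + T² + 19*T)
√(U(-21) + (((70 + 40) - 5*(3 + 2)) - 1*(-104))) = √((-18 + (-21)² + 19*(-21)) + (((70 + 40) - 5*(3 + 2)) - 1*(-104))) = √((-18 + 441 - 399) + ((110 - 5*5) + 104)) = √(24 + ((110 - 25) + 104)) = √(24 + (85 + 104)) = √(24 + 189) = √213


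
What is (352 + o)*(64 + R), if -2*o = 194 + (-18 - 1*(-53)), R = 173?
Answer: 112575/2 ≈ 56288.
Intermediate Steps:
o = -229/2 (o = -(194 + (-18 - 1*(-53)))/2 = -(194 + (-18 + 53))/2 = -(194 + 35)/2 = -½*229 = -229/2 ≈ -114.50)
(352 + o)*(64 + R) = (352 - 229/2)*(64 + 173) = (475/2)*237 = 112575/2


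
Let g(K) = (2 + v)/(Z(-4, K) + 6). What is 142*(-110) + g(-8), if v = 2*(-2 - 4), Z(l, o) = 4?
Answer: -15621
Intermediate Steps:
v = -12 (v = 2*(-6) = -12)
g(K) = -1 (g(K) = (2 - 12)/(4 + 6) = -10/10 = -10*⅒ = -1)
142*(-110) + g(-8) = 142*(-110) - 1 = -15620 - 1 = -15621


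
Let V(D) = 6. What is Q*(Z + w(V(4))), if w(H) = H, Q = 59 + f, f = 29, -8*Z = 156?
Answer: -1188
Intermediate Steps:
Z = -39/2 (Z = -1/8*156 = -39/2 ≈ -19.500)
Q = 88 (Q = 59 + 29 = 88)
Q*(Z + w(V(4))) = 88*(-39/2 + 6) = 88*(-27/2) = -1188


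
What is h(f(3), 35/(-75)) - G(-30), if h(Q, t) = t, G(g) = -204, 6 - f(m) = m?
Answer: 3053/15 ≈ 203.53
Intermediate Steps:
f(m) = 6 - m
h(f(3), 35/(-75)) - G(-30) = 35/(-75) - 1*(-204) = 35*(-1/75) + 204 = -7/15 + 204 = 3053/15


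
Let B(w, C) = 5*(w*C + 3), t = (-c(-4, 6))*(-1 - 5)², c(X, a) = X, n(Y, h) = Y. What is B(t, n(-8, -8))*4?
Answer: -22980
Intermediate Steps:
t = 144 (t = (-1*(-4))*(-1 - 5)² = 4*(-6)² = 4*36 = 144)
B(w, C) = 15 + 5*C*w (B(w, C) = 5*(C*w + 3) = 5*(3 + C*w) = 15 + 5*C*w)
B(t, n(-8, -8))*4 = (15 + 5*(-8)*144)*4 = (15 - 5760)*4 = -5745*4 = -22980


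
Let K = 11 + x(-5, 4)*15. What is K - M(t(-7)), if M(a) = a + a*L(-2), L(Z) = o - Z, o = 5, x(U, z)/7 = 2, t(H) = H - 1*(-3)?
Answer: 253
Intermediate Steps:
t(H) = 3 + H (t(H) = H + 3 = 3 + H)
x(U, z) = 14 (x(U, z) = 7*2 = 14)
L(Z) = 5 - Z
K = 221 (K = 11 + 14*15 = 11 + 210 = 221)
M(a) = 8*a (M(a) = a + a*(5 - 1*(-2)) = a + a*(5 + 2) = a + a*7 = a + 7*a = 8*a)
K - M(t(-7)) = 221 - 8*(3 - 7) = 221 - 8*(-4) = 221 - 1*(-32) = 221 + 32 = 253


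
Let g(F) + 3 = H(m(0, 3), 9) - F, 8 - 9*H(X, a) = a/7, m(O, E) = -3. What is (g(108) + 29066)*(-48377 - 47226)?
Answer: -174400139836/63 ≈ -2.7683e+9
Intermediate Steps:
H(X, a) = 8/9 - a/63 (H(X, a) = 8/9 - a/(9*7) = 8/9 - a/63)
g(F) = -142/63 - F (g(F) = -3 + ((8/9 - 1/63*9) - F) = -3 + ((8/9 - ⅐) - F) = -3 + (47/63 - F) = -142/63 - F)
(g(108) + 29066)*(-48377 - 47226) = ((-142/63 - 1*108) + 29066)*(-48377 - 47226) = ((-142/63 - 108) + 29066)*(-95603) = (-6946/63 + 29066)*(-95603) = (1824212/63)*(-95603) = -174400139836/63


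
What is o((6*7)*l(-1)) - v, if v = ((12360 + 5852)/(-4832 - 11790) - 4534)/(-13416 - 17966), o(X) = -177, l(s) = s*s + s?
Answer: -23101044067/130407901 ≈ -177.14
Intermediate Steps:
l(s) = s + s² (l(s) = s² + s = s + s²)
v = 18845590/130407901 (v = (18212/(-16622) - 4534)/(-31382) = (18212*(-1/16622) - 4534)*(-1/31382) = (-9106/8311 - 4534)*(-1/31382) = -37691180/8311*(-1/31382) = 18845590/130407901 ≈ 0.14451)
o((6*7)*l(-1)) - v = -177 - 1*18845590/130407901 = -177 - 18845590/130407901 = -23101044067/130407901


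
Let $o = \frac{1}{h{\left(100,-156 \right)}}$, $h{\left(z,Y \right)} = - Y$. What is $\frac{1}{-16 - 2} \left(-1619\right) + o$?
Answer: $\frac{42097}{468} \approx 89.951$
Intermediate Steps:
$o = \frac{1}{156}$ ($o = \frac{1}{\left(-1\right) \left(-156\right)} = \frac{1}{156} \approx 0.0064103$)
$\frac{1}{-16 - 2} \left(-1619\right) + o = \frac{1}{-16 - 2} \left(-1619\right) + \frac{1}{156} = \frac{1}{-18} \left(-1619\right) + \frac{1}{156} = \left(- \frac{1}{18}\right) \left(-1619\right) + \frac{1}{156} = \frac{1619}{18} + \frac{1}{156} = \frac{42097}{468}$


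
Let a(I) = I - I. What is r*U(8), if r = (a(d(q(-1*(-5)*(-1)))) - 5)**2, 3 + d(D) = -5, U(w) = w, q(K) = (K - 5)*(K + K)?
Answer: 200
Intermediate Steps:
q(K) = 2*K*(-5 + K) (q(K) = (-5 + K)*(2*K) = 2*K*(-5 + K))
d(D) = -8 (d(D) = -3 - 5 = -8)
a(I) = 0
r = 25 (r = (0 - 5)**2 = (-5)**2 = 25)
r*U(8) = 25*8 = 200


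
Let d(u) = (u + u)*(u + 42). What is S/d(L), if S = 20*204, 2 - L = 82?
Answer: 51/76 ≈ 0.67105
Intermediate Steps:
L = -80 (L = 2 - 1*82 = 2 - 82 = -80)
S = 4080
d(u) = 2*u*(42 + u) (d(u) = (2*u)*(42 + u) = 2*u*(42 + u))
S/d(L) = 4080/((2*(-80)*(42 - 80))) = 4080/((2*(-80)*(-38))) = 4080/6080 = 4080*(1/6080) = 51/76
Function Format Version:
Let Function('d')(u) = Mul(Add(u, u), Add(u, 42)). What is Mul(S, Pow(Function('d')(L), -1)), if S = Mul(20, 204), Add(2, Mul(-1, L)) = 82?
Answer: Rational(51, 76) ≈ 0.67105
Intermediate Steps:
L = -80 (L = Add(2, Mul(-1, 82)) = Add(2, -82) = -80)
S = 4080
Function('d')(u) = Mul(2, u, Add(42, u)) (Function('d')(u) = Mul(Mul(2, u), Add(42, u)) = Mul(2, u, Add(42, u)))
Mul(S, Pow(Function('d')(L), -1)) = Mul(4080, Pow(Mul(2, -80, Add(42, -80)), -1)) = Mul(4080, Pow(Mul(2, -80, -38), -1)) = Mul(4080, Pow(6080, -1)) = Mul(4080, Rational(1, 6080)) = Rational(51, 76)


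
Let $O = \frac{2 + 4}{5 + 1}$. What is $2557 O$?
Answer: $2557$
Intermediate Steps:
$O = 1$ ($O = \frac{6}{6} = 6 \cdot \frac{1}{6} = 1$)
$2557 O = 2557 \cdot 1 = 2557$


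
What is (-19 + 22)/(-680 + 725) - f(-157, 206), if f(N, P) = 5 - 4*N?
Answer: -9494/15 ≈ -632.93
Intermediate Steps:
(-19 + 22)/(-680 + 725) - f(-157, 206) = (-19 + 22)/(-680 + 725) - (5 - 4*(-157)) = 3/45 - (5 + 628) = (1/45)*3 - 1*633 = 1/15 - 633 = -9494/15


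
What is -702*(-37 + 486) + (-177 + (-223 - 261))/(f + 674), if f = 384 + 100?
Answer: -364999945/1158 ≈ -3.1520e+5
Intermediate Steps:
f = 484
-702*(-37 + 486) + (-177 + (-223 - 261))/(f + 674) = -702*(-37 + 486) + (-177 + (-223 - 261))/(484 + 674) = -702*449 + (-177 - 484)/1158 = -315198 - 661*1/1158 = -315198 - 661/1158 = -364999945/1158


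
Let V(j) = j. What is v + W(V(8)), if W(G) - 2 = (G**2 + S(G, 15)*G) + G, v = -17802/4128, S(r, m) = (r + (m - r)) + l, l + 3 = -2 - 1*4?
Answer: 1883/16 ≈ 117.69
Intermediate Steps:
l = -9 (l = -3 + (-2 - 1*4) = -3 + (-2 - 4) = -3 - 6 = -9)
S(r, m) = -9 + m (S(r, m) = (r + (m - r)) - 9 = m - 9 = -9 + m)
v = -69/16 (v = -17802*1/4128 = -69/16 ≈ -4.3125)
W(G) = 2 + G**2 + 7*G (W(G) = 2 + ((G**2 + (-9 + 15)*G) + G) = 2 + ((G**2 + 6*G) + G) = 2 + (G**2 + 7*G) = 2 + G**2 + 7*G)
v + W(V(8)) = -69/16 + (2 + 8**2 + 7*8) = -69/16 + (2 + 64 + 56) = -69/16 + 122 = 1883/16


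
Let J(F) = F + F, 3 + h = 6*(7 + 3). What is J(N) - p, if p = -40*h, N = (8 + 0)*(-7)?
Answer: 2168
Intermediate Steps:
h = 57 (h = -3 + 6*(7 + 3) = -3 + 6*10 = -3 + 60 = 57)
N = -56 (N = 8*(-7) = -56)
J(F) = 2*F
p = -2280 (p = -40*57 = -2280)
J(N) - p = 2*(-56) - 1*(-2280) = -112 + 2280 = 2168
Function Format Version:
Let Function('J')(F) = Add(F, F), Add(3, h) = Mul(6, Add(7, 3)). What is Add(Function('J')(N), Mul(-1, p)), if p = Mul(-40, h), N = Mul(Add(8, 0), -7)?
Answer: 2168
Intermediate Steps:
h = 57 (h = Add(-3, Mul(6, Add(7, 3))) = Add(-3, Mul(6, 10)) = Add(-3, 60) = 57)
N = -56 (N = Mul(8, -7) = -56)
Function('J')(F) = Mul(2, F)
p = -2280 (p = Mul(-40, 57) = -2280)
Add(Function('J')(N), Mul(-1, p)) = Add(Mul(2, -56), Mul(-1, -2280)) = Add(-112, 2280) = 2168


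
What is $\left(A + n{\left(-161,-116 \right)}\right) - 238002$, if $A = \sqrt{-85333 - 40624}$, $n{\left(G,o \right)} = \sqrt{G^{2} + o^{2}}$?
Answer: $-238002 + 13 \sqrt{233} + i \sqrt{125957} \approx -2.378 \cdot 10^{5} + 354.9 i$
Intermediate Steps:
$A = i \sqrt{125957}$ ($A = \sqrt{-125957} = i \sqrt{125957} \approx 354.9 i$)
$\left(A + n{\left(-161,-116 \right)}\right) - 238002 = \left(i \sqrt{125957} + \sqrt{\left(-161\right)^{2} + \left(-116\right)^{2}}\right) - 238002 = \left(i \sqrt{125957} + \sqrt{25921 + 13456}\right) - 238002 = \left(i \sqrt{125957} + \sqrt{39377}\right) - 238002 = \left(i \sqrt{125957} + 13 \sqrt{233}\right) - 238002 = \left(13 \sqrt{233} + i \sqrt{125957}\right) - 238002 = -238002 + 13 \sqrt{233} + i \sqrt{125957}$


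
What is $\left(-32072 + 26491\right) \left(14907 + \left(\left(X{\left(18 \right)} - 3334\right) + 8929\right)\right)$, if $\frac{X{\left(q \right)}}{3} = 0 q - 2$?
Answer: $-114388176$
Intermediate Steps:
$X{\left(q \right)} = -6$ ($X{\left(q \right)} = 3 \left(0 q - 2\right) = 3 \left(0 - 2\right) = 3 \left(-2\right) = -6$)
$\left(-32072 + 26491\right) \left(14907 + \left(\left(X{\left(18 \right)} - 3334\right) + 8929\right)\right) = \left(-32072 + 26491\right) \left(14907 + \left(\left(-6 - 3334\right) + 8929\right)\right) = - 5581 \left(14907 + \left(-3340 + 8929\right)\right) = - 5581 \left(14907 + 5589\right) = \left(-5581\right) 20496 = -114388176$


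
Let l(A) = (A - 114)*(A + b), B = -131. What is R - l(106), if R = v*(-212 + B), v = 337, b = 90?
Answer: -114023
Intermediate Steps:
l(A) = (-114 + A)*(90 + A) (l(A) = (A - 114)*(A + 90) = (-114 + A)*(90 + A))
R = -115591 (R = 337*(-212 - 131) = 337*(-343) = -115591)
R - l(106) = -115591 - (-10260 + 106² - 24*106) = -115591 - (-10260 + 11236 - 2544) = -115591 - 1*(-1568) = -115591 + 1568 = -114023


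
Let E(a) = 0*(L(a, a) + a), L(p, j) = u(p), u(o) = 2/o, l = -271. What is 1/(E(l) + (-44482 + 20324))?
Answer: -1/24158 ≈ -4.1394e-5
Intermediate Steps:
L(p, j) = 2/p
E(a) = 0 (E(a) = 0*(2/a + a) = 0*(a + 2/a) = 0)
1/(E(l) + (-44482 + 20324)) = 1/(0 + (-44482 + 20324)) = 1/(0 - 24158) = 1/(-24158) = -1/24158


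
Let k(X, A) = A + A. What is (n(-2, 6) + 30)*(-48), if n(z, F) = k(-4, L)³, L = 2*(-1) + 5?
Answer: -11808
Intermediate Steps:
L = 3 (L = -2 + 5 = 3)
k(X, A) = 2*A
n(z, F) = 216 (n(z, F) = (2*3)³ = 6³ = 216)
(n(-2, 6) + 30)*(-48) = (216 + 30)*(-48) = 246*(-48) = -11808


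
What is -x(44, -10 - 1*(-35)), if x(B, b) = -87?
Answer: 87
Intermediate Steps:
-x(44, -10 - 1*(-35)) = -1*(-87) = 87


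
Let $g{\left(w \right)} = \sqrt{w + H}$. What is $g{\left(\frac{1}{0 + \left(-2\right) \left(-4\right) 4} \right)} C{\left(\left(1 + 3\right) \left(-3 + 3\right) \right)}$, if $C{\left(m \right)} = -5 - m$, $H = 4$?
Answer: $- \frac{5 \sqrt{258}}{8} \approx -10.039$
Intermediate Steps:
$g{\left(w \right)} = \sqrt{4 + w}$ ($g{\left(w \right)} = \sqrt{w + 4} = \sqrt{4 + w}$)
$g{\left(\frac{1}{0 + \left(-2\right) \left(-4\right) 4} \right)} C{\left(\left(1 + 3\right) \left(-3 + 3\right) \right)} = \sqrt{4 + \frac{1}{0 + \left(-2\right) \left(-4\right) 4}} \left(-5 - \left(1 + 3\right) \left(-3 + 3\right)\right) = \sqrt{4 + \frac{1}{0 + 8 \cdot 4}} \left(-5 - 4 \cdot 0\right) = \sqrt{4 + \frac{1}{0 + 32}} \left(-5 - 0\right) = \sqrt{4 + \frac{1}{32}} \left(-5 + 0\right) = \sqrt{4 + \frac{1}{32}} \left(-5\right) = \sqrt{\frac{129}{32}} \left(-5\right) = \frac{\sqrt{258}}{8} \left(-5\right) = - \frac{5 \sqrt{258}}{8}$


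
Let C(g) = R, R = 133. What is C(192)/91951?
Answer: 133/91951 ≈ 0.0014464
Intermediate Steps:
C(g) = 133
C(192)/91951 = 133/91951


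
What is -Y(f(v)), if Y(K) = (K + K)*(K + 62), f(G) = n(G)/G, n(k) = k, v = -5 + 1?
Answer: -126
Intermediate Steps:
v = -4
f(G) = 1 (f(G) = G/G = 1)
Y(K) = 2*K*(62 + K) (Y(K) = (2*K)*(62 + K) = 2*K*(62 + K))
-Y(f(v)) = -2*(62 + 1) = -2*63 = -1*126 = -126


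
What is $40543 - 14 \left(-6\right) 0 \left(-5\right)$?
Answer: $40543$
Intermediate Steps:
$40543 - 14 \left(-6\right) 0 \left(-5\right) = 40543 - \left(-84\right) 0 = 40543 - 0 = 40543 + 0 = 40543$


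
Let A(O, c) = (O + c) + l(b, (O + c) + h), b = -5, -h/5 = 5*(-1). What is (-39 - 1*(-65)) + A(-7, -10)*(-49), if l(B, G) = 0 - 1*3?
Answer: 1006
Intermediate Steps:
h = 25 (h = -25*(-1) = -5*(-5) = 25)
l(B, G) = -3 (l(B, G) = 0 - 3 = -3)
A(O, c) = -3 + O + c (A(O, c) = (O + c) - 3 = -3 + O + c)
(-39 - 1*(-65)) + A(-7, -10)*(-49) = (-39 - 1*(-65)) + (-3 - 7 - 10)*(-49) = (-39 + 65) - 20*(-49) = 26 + 980 = 1006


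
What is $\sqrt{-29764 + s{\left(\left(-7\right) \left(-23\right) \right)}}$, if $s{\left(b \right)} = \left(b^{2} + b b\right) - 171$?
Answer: $\sqrt{21907} \approx 148.01$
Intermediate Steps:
$s{\left(b \right)} = -171 + 2 b^{2}$ ($s{\left(b \right)} = \left(b^{2} + b^{2}\right) - 171 = 2 b^{2} - 171 = -171 + 2 b^{2}$)
$\sqrt{-29764 + s{\left(\left(-7\right) \left(-23\right) \right)}} = \sqrt{-29764 - \left(171 - 2 \left(\left(-7\right) \left(-23\right)\right)^{2}\right)} = \sqrt{-29764 - \left(171 - 2 \cdot 161^{2}\right)} = \sqrt{-29764 + \left(-171 + 2 \cdot 25921\right)} = \sqrt{-29764 + \left(-171 + 51842\right)} = \sqrt{-29764 + 51671} = \sqrt{21907}$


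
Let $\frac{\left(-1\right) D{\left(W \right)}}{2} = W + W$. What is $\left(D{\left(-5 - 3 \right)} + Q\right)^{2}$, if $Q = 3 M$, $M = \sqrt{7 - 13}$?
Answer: $970 + 192 i \sqrt{6} \approx 970.0 + 470.3 i$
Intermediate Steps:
$M = i \sqrt{6}$ ($M = \sqrt{-6} = i \sqrt{6} \approx 2.4495 i$)
$D{\left(W \right)} = - 4 W$ ($D{\left(W \right)} = - 2 \left(W + W\right) = - 2 \cdot 2 W = - 4 W$)
$Q = 3 i \sqrt{6} \approx 7.3485 i$
$\left(D{\left(-5 - 3 \right)} + Q\right)^{2} = \left(- 4 \left(-5 - 3\right) + 3 i \sqrt{6}\right)^{2} = \left(\left(-4\right) \left(-8\right) + 3 i \sqrt{6}\right)^{2} = \left(32 + 3 i \sqrt{6}\right)^{2}$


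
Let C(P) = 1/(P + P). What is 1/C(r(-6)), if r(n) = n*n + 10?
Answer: 92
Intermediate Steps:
r(n) = 10 + n² (r(n) = n² + 10 = 10 + n²)
C(P) = 1/(2*P)
1/C(r(-6)) = 1/(1/(2*(10 + (-6)²))) = 1/(1/(2*(10 + 36))) = 1/((½)/46) = 1/((½)*(1/46)) = 1/(1/92) = 92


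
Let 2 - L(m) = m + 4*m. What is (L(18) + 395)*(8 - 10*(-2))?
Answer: 8596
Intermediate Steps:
L(m) = 2 - 5*m (L(m) = 2 - (m + 4*m) = 2 - 5*m)
(L(18) + 395)*(8 - 10*(-2)) = ((2 - 5*18) + 395)*(8 - 10*(-2)) = ((2 - 90) + 395)*(8 + 20) = (-88 + 395)*28 = 307*28 = 8596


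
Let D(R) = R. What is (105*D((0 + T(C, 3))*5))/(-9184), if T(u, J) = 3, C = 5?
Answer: -225/1312 ≈ -0.17149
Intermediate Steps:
(105*D((0 + T(C, 3))*5))/(-9184) = (105*((0 + 3)*5))/(-9184) = (105*(3*5))*(-1/9184) = (105*15)*(-1/9184) = 1575*(-1/9184) = -225/1312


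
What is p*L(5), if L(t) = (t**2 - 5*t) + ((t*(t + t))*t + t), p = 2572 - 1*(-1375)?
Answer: 1006485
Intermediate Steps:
p = 3947 (p = 2572 + 1375 = 3947)
L(t) = t**2 - 4*t + 2*t**3 (L(t) = (t**2 - 5*t) + ((t*(2*t))*t + t) = (t**2 - 5*t) + ((2*t**2)*t + t) = (t**2 - 5*t) + (2*t**3 + t) = (t**2 - 5*t) + (t + 2*t**3) = t**2 - 4*t + 2*t**3)
p*L(5) = 3947*(5*(-4 + 5 + 2*5**2)) = 3947*(5*(-4 + 5 + 2*25)) = 3947*(5*(-4 + 5 + 50)) = 3947*(5*51) = 3947*255 = 1006485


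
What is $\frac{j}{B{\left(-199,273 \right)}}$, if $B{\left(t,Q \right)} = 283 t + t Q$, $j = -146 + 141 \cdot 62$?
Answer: $- \frac{2149}{27661} \approx -0.077691$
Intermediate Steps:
$j = 8596$ ($j = -146 + 8742 = 8596$)
$B{\left(t,Q \right)} = 283 t + Q t$
$\frac{j}{B{\left(-199,273 \right)}} = \frac{8596}{\left(-199\right) \left(283 + 273\right)} = \frac{8596}{\left(-199\right) 556} = \frac{8596}{-110644} = 8596 \left(- \frac{1}{110644}\right) = - \frac{2149}{27661}$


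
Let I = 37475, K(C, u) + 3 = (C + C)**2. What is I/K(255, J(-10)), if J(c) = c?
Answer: 37475/260097 ≈ 0.14408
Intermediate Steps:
K(C, u) = -3 + 4*C**2 (K(C, u) = -3 + (C + C)**2 = -3 + (2*C)**2 = -3 + 4*C**2)
I/K(255, J(-10)) = 37475/(-3 + 4*255**2) = 37475/(-3 + 4*65025) = 37475/(-3 + 260100) = 37475/260097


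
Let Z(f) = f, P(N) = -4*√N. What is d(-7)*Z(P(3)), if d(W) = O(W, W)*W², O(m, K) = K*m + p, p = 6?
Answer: -10780*√3 ≈ -18672.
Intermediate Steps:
O(m, K) = 6 + K*m (O(m, K) = K*m + 6 = 6 + K*m)
d(W) = W²*(6 + W²) (d(W) = (6 + W*W)*W² = (6 + W²)*W² = W²*(6 + W²))
d(-7)*Z(P(3)) = ((-7)²*(6 + (-7)²))*(-4*√3) = (49*(6 + 49))*(-4*√3) = (49*55)*(-4*√3) = 2695*(-4*√3) = -10780*√3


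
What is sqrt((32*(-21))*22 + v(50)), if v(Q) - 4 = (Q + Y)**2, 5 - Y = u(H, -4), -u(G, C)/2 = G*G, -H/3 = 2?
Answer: sqrt(1349) ≈ 36.729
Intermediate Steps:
H = -6 (H = -3*2 = -6)
u(G, C) = -2*G**2 (u(G, C) = -2*G*G = -2*G**2)
Y = 77 (Y = 5 - (-2)*(-6)**2 = 5 - (-2)*36 = 5 - 1*(-72) = 5 + 72 = 77)
v(Q) = 4 + (77 + Q)**2 (v(Q) = 4 + (Q + 77)**2 = 4 + (77 + Q)**2)
sqrt((32*(-21))*22 + v(50)) = sqrt((32*(-21))*22 + (4 + (77 + 50)**2)) = sqrt(-672*22 + (4 + 127**2)) = sqrt(-14784 + (4 + 16129)) = sqrt(-14784 + 16133) = sqrt(1349)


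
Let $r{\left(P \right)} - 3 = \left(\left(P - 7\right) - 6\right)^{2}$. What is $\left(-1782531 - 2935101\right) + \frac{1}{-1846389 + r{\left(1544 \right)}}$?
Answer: $- \frac{2347375742399}{497575} \approx -4.7176 \cdot 10^{6}$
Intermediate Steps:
$r{\left(P \right)} = 3 + \left(-13 + P\right)^{2}$ ($r{\left(P \right)} = 3 + \left(\left(P - 7\right) - 6\right)^{2} = 3 + \left(\left(-7 + P\right) - 6\right)^{2} = 3 + \left(-13 + P\right)^{2}$)
$\left(-1782531 - 2935101\right) + \frac{1}{-1846389 + r{\left(1544 \right)}} = \left(-1782531 - 2935101\right) + \frac{1}{-1846389 + \left(3 + \left(-13 + 1544\right)^{2}\right)} = -4717632 + \frac{1}{-1846389 + \left(3 + 1531^{2}\right)} = -4717632 + \frac{1}{-1846389 + \left(3 + 2343961\right)} = -4717632 + \frac{1}{-1846389 + 2343964} = -4717632 + \frac{1}{497575} = - \frac{2347375742399}{497575}$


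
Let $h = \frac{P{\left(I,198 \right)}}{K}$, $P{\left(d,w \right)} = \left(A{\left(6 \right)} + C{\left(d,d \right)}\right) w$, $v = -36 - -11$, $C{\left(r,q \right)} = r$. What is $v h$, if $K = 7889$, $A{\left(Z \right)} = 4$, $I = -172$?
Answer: $\frac{118800}{1127} \approx 105.41$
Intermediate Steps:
$v = -25$ ($v = -36 + 11 = -25$)
$P{\left(d,w \right)} = w \left(4 + d\right)$ ($P{\left(d,w \right)} = \left(4 + d\right) w = w \left(4 + d\right)$)
$h = - \frac{4752}{1127}$ ($h = \frac{198 \left(4 - 172\right)}{7889} = 198 \left(-168\right) \frac{1}{7889} = \left(-33264\right) \frac{1}{7889} = - \frac{4752}{1127} \approx -4.2165$)
$v h = \left(-25\right) \left(- \frac{4752}{1127}\right) = \frac{118800}{1127}$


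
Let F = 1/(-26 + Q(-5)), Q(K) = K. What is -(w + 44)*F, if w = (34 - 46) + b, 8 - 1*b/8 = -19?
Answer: 8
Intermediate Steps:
b = 216 (b = 64 - 8*(-19) = 64 + 152 = 216)
F = -1/31 (F = 1/(-26 - 5) = 1/(-31) = -1/31 ≈ -0.032258)
w = 204 (w = (34 - 46) + 216 = -12 + 216 = 204)
-(w + 44)*F = -(204 + 44)*(-1)/31 = -248*(-1)/31 = -1*(-8) = 8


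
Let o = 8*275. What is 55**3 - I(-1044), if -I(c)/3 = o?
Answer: 172975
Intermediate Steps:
o = 2200
I(c) = -6600 (I(c) = -3*2200 = -6600)
55**3 - I(-1044) = 55**3 - 1*(-6600) = 166375 + 6600 = 172975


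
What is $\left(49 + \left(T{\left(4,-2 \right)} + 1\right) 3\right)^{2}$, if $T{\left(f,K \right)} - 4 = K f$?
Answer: $1600$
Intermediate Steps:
$T{\left(f,K \right)} = 4 + K f$
$\left(49 + \left(T{\left(4,-2 \right)} + 1\right) 3\right)^{2} = \left(49 + \left(\left(4 - 8\right) + 1\right) 3\right)^{2} = \left(49 + \left(-4 + 1\right) 3\right)^{2} = \left(49 - 9\right)^{2} = 40^{2} = 1600$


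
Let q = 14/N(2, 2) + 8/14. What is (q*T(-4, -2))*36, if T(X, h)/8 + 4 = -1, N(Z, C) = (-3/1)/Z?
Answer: 88320/7 ≈ 12617.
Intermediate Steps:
N(Z, C) = -3/Z (N(Z, C) = (-3*1)/Z = -3/Z)
q = -184/21 (q = 14/((-3/2)) + 8/14 = 14/((-3*½)) + 8*(1/14) = 14/(-3/2) + 4/7 = 14*(-⅔) + 4/7 = -28/3 + 4/7 = -184/21 ≈ -8.7619)
T(X, h) = -40 (T(X, h) = -32 + 8*(-1) = -32 - 8 = -40)
(q*T(-4, -2))*36 = -184/21*(-40)*36 = (7360/21)*36 = 88320/7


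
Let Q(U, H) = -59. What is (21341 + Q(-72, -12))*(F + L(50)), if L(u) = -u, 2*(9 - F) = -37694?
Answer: 400229292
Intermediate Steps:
F = 18856 (F = 9 - ½*(-37694) = 9 + 18847 = 18856)
(21341 + Q(-72, -12))*(F + L(50)) = (21341 - 59)*(18856 - 1*50) = 21282*(18856 - 50) = 21282*18806 = 400229292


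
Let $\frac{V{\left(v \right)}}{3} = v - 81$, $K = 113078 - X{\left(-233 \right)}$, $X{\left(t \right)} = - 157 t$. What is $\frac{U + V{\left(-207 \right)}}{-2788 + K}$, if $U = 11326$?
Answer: $\frac{10462}{73709} \approx 0.14194$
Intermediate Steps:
$K = 76497$ ($K = 113078 - \left(-157\right) \left(-233\right) = 113078 - 36581 = 76497$)
$V{\left(v \right)} = -243 + 3 v$ ($V{\left(v \right)} = 3 \left(v - 81\right) = 3 \left(-81 + v\right) = -243 + 3 v$)
$\frac{U + V{\left(-207 \right)}}{-2788 + K} = \frac{11326 + \left(-243 + 3 \left(-207\right)\right)}{-2788 + 76497} = \frac{11326 - 864}{73709} = \left(11326 - 864\right) \frac{1}{73709} = 10462 \cdot \frac{1}{73709} = \frac{10462}{73709}$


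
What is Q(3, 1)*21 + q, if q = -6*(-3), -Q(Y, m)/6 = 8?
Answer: -990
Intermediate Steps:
Q(Y, m) = -48 (Q(Y, m) = -6*8 = -48)
q = 18
Q(3, 1)*21 + q = -48*21 + 18 = -1008 + 18 = -990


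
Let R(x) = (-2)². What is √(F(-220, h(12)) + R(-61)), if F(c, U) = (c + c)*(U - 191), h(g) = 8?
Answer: 2*√20131 ≈ 283.77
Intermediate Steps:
R(x) = 4
F(c, U) = 2*c*(-191 + U) (F(c, U) = (2*c)*(-191 + U) = 2*c*(-191 + U))
√(F(-220, h(12)) + R(-61)) = √(2*(-220)*(-191 + 8) + 4) = √(2*(-220)*(-183) + 4) = √(80520 + 4) = √80524 = 2*√20131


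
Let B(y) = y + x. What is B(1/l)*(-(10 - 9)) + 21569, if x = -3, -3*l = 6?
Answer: 43145/2 ≈ 21573.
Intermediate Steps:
l = -2 (l = -⅓*6 = -2)
B(y) = -3 + y (B(y) = y - 3 = -3 + y)
B(1/l)*(-(10 - 9)) + 21569 = (-3 + 1/(-2))*(-(10 - 9)) + 21569 = (-3 - ½)*(-1*1) + 21569 = -7/2*(-1) + 21569 = 7/2 + 21569 = 43145/2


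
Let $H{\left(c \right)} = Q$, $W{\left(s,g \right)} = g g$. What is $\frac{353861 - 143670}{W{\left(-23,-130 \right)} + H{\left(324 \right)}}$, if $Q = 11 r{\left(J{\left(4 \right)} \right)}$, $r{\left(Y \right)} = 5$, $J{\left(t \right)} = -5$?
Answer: $\frac{210191}{16955} \approx 12.397$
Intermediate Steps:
$W{\left(s,g \right)} = g^{2}$
$Q = 55$ ($Q = 11 \cdot 5 = 55$)
$H{\left(c \right)} = 55$
$\frac{353861 - 143670}{W{\left(-23,-130 \right)} + H{\left(324 \right)}} = \frac{353861 - 143670}{\left(-130\right)^{2} + 55} = \frac{210191}{16900 + 55} = \frac{210191}{16955}$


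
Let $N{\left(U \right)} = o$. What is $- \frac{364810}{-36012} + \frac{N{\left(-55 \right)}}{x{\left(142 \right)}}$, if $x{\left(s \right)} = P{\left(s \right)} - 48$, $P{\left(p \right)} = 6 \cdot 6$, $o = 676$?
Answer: $- \frac{277311}{6002} \approx -46.203$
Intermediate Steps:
$P{\left(p \right)} = 36$
$N{\left(U \right)} = 676$
$x{\left(s \right)} = -12$ ($x{\left(s \right)} = 36 - 48 = -12$)
$- \frac{364810}{-36012} + \frac{N{\left(-55 \right)}}{x{\left(142 \right)}} = - \frac{364810}{-36012} + \frac{676}{-12} = \left(-364810\right) \left(- \frac{1}{36012}\right) + 676 \left(- \frac{1}{12}\right) = \frac{182405}{18006} - \frac{169}{3} = - \frac{277311}{6002}$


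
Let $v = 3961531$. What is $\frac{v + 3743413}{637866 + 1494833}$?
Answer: $\frac{7704944}{2132699} \approx 3.6128$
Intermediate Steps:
$\frac{v + 3743413}{637866 + 1494833} = \frac{3961531 + 3743413}{637866 + 1494833} = \frac{7704944}{2132699}$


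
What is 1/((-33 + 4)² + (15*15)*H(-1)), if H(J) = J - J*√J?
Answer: 616/430081 - 225*I/430081 ≈ 0.0014323 - 0.00052316*I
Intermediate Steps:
H(J) = J - J^(3/2)
1/((-33 + 4)² + (15*15)*H(-1)) = 1/((-33 + 4)² + (15*15)*(-1 - (-1)^(3/2))) = 1/((-29)² + 225*(-1 - (-1)*I)) = 1/(841 + 225*(-1 + I)) = 1/(841 + (-225 + 225*I)) = 1/(616 + 225*I) = (616 - 225*I)/430081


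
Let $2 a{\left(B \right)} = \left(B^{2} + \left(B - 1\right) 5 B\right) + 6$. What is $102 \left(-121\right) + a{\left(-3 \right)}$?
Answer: $- \frac{24609}{2} \approx -12305.0$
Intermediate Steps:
$a{\left(B \right)} = 3 + \frac{B^{2}}{2} + \frac{B \left(-5 + 5 B\right)}{2}$ ($a{\left(B \right)} = \frac{\left(B^{2} + \left(B - 1\right) 5 B\right) + 6}{2} = \frac{\left(B^{2} + \left(-1 + B\right) 5 B\right) + 6}{2} = \frac{\left(B^{2} + \left(-5 + 5 B\right) B\right) + 6}{2} = \frac{\left(B^{2} + B \left(-5 + 5 B\right)\right) + 6}{2} = \frac{6 + B^{2} + B \left(-5 + 5 B\right)}{2} = 3 + \frac{B^{2}}{2} + \frac{B \left(-5 + 5 B\right)}{2}$)
$102 \left(-121\right) + a{\left(-3 \right)} = 102 \left(-121\right) + \left(3 + 3 \left(-3\right)^{2} - - \frac{15}{2}\right) = -12342 + \left(3 + 3 \cdot 9 + \frac{15}{2}\right) = -12342 + \left(3 + 27 + \frac{15}{2}\right) = -12342 + \frac{75}{2} = - \frac{24609}{2}$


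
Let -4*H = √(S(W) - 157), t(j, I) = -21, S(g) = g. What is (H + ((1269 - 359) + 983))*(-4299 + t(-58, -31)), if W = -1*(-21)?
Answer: -8177760 + 2160*I*√34 ≈ -8.1778e+6 + 12595.0*I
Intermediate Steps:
W = 21
H = -I*√34/2 (H = -√(21 - 157)/4 = -I*√34/2 ≈ -2.9155*I)
(H + ((1269 - 359) + 983))*(-4299 + t(-58, -31)) = (-I*√34/2 + ((1269 - 359) + 983))*(-4299 - 21) = (-I*√34/2 + (910 + 983))*(-4320) = (-I*√34/2 + 1893)*(-4320) = (1893 - I*√34/2)*(-4320) = -8177760 + 2160*I*√34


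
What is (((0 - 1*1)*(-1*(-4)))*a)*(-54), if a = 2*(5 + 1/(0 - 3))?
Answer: 2016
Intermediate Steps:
a = 28/3 (a = 2*(5 + 1/(-3)) = 2*(5 - ⅓) = 2*(14/3) = 28/3 ≈ 9.3333)
(((0 - 1*1)*(-1*(-4)))*a)*(-54) = (((0 - 1*1)*(-1*(-4)))*(28/3))*(-54) = (((0 - 1)*4)*(28/3))*(-54) = (-1*4*(28/3))*(-54) = -4*28/3*(-54) = -112/3*(-54) = 2016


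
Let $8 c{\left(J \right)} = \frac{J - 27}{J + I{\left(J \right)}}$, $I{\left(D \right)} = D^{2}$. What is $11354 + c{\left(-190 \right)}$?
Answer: $\frac{465968129}{41040} \approx 11354.0$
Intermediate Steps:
$c{\left(J \right)} = \frac{-27 + J}{8 \left(J + J^{2}\right)}$ ($c{\left(J \right)} = \frac{\left(J - 27\right) \frac{1}{J + J^{2}}}{8} = \frac{\left(-27 + J\right) \frac{1}{J + J^{2}}}{8} = \frac{\frac{1}{J + J^{2}} \left(-27 + J\right)}{8} = \frac{-27 + J}{8 \left(J + J^{2}\right)}$)
$11354 + c{\left(-190 \right)} = 11354 + \frac{-27 - 190}{8 \left(-190\right) \left(1 - 190\right)} = 11354 + \frac{1}{8} \left(- \frac{1}{190}\right) \frac{1}{-189} \left(-217\right) = 11354 + \frac{1}{8} \left(- \frac{1}{190}\right) \left(- \frac{1}{189}\right) \left(-217\right) = 11354 - \frac{31}{41040} = \frac{465968129}{41040}$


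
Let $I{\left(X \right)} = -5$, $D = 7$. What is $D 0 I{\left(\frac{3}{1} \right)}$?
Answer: $0$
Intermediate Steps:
$D 0 I{\left(\frac{3}{1} \right)} = 7 \cdot 0 \left(-5\right) = 0 \left(-5\right) = 0$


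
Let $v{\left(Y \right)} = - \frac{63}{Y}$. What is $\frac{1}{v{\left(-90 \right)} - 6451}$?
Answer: $- \frac{10}{64503} \approx -0.00015503$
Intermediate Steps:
$\frac{1}{v{\left(-90 \right)} - 6451} = \frac{1}{- \frac{63}{-90} - 6451} = \frac{1}{\left(-63\right) \left(- \frac{1}{90}\right) - 6451} = \frac{1}{\frac{7}{10} - 6451} = \frac{1}{- \frac{64503}{10}} = - \frac{10}{64503}$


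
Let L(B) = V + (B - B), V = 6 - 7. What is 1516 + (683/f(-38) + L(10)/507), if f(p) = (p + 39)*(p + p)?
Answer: 58068155/38532 ≈ 1507.0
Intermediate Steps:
V = -1
f(p) = 2*p*(39 + p) (f(p) = (39 + p)*(2*p) = 2*p*(39 + p))
L(B) = -1 (L(B) = -1 + (B - B) = -1 + 0 = -1)
1516 + (683/f(-38) + L(10)/507) = 1516 + (683/((2*(-38)*(39 - 38))) - 1/507) = 1516 + (683/((2*(-38)*1)) - 1*1/507) = 1516 + (683/(-76) - 1/507) = 1516 + (683*(-1/76) - 1/507) = 1516 + (-683/76 - 1/507) = 1516 - 346357/38532 = 58068155/38532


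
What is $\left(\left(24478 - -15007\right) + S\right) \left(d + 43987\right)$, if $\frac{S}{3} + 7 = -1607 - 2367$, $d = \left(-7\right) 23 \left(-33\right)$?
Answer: $1357820600$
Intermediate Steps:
$d = 5313$ ($d = \left(-161\right) \left(-33\right) = 5313$)
$S = -11943$ ($S = -21 + 3 \left(-1607 - 2367\right) = -21 + 3 \left(-3974\right) = -21 - 11922 = -11943$)
$\left(\left(24478 - -15007\right) + S\right) \left(d + 43987\right) = \left(\left(24478 - -15007\right) - 11943\right) \left(5313 + 43987\right) = \left(\left(24478 + 15007\right) - 11943\right) 49300 = \left(39485 - 11943\right) 49300 = 27542 \cdot 49300 = 1357820600$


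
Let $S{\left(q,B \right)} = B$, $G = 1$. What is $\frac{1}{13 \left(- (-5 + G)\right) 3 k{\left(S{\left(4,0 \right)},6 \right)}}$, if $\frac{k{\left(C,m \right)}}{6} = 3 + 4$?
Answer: $\frac{1}{6552} \approx 0.00015263$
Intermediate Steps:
$k{\left(C,m \right)} = 42$ ($k{\left(C,m \right)} = 6 \left(3 + 4\right) = 6 \cdot 7 = 42$)
$\frac{1}{13 \left(- (-5 + G)\right) 3 k{\left(S{\left(4,0 \right)},6 \right)}} = \frac{1}{13 \left(- (-5 + 1)\right) 3 \cdot 42} = \frac{1}{13 \left(\left(-1\right) \left(-4\right)\right) 126} = \frac{1}{13 \cdot 4 \cdot 126} = \frac{1}{52 \cdot 126} = \frac{1}{6552}$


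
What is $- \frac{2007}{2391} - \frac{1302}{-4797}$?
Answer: $- \frac{723833}{1274403} \approx -0.56798$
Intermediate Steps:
$- \frac{2007}{2391} - \frac{1302}{-4797} = \left(-2007\right) \frac{1}{2391} - - \frac{434}{1599} = - \frac{669}{797} + \frac{434}{1599} = - \frac{723833}{1274403}$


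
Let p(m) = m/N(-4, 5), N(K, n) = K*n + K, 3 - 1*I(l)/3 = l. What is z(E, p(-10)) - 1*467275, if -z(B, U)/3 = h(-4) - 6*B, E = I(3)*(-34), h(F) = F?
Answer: -467263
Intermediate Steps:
I(l) = 9 - 3*l
N(K, n) = K + K*n
p(m) = -m/24 (p(m) = m/((-4*(1 + 5))) = m/((-4*6)) = m/(-24) = m*(-1/24) = -m/24)
E = 0 (E = (9 - 3*3)*(-34) = (9 - 9)*(-34) = 0*(-34) = 0)
z(B, U) = 12 + 18*B (z(B, U) = -3*(-4 - 6*B) = 12 + 18*B)
z(E, p(-10)) - 1*467275 = (12 + 18*0) - 1*467275 = (12 + 0) - 467275 = 12 - 467275 = -467263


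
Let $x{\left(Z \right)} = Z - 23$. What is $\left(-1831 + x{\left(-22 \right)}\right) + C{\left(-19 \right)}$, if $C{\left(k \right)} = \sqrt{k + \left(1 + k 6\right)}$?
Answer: $-1876 + 2 i \sqrt{33} \approx -1876.0 + 11.489 i$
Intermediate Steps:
$C{\left(k \right)} = \sqrt{1 + 7 k}$ ($C{\left(k \right)} = \sqrt{k + \left(1 + 6 k\right)} = \sqrt{1 + 7 k}$)
$x{\left(Z \right)} = -23 + Z$ ($x{\left(Z \right)} = Z - 23 = -23 + Z$)
$\left(-1831 + x{\left(-22 \right)}\right) + C{\left(-19 \right)} = \left(-1831 - 45\right) + \sqrt{1 + 7 \left(-19\right)} = \left(-1831 - 45\right) + \sqrt{1 - 133} = -1876 + \sqrt{-132} = -1876 + 2 i \sqrt{33}$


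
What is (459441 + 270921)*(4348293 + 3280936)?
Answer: 5572098950898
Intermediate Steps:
(459441 + 270921)*(4348293 + 3280936) = 730362*7629229 = 5572098950898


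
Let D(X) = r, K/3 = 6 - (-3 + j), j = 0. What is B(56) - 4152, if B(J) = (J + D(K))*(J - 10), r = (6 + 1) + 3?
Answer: -1116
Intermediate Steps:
r = 10 (r = 7 + 3 = 10)
K = 27 (K = 3*(6 - (-3 + 0)) = 3*(6 - 1*(-3)) = 3*(6 + 3) = 3*9 = 27)
D(X) = 10
B(J) = (-10 + J)*(10 + J) (B(J) = (J + 10)*(J - 10) = (10 + J)*(-10 + J) = (-10 + J)*(10 + J))
B(56) - 4152 = (-100 + 56²) - 4152 = (-100 + 3136) - 4152 = 3036 - 4152 = -1116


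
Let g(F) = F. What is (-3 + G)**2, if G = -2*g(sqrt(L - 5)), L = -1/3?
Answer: -37/3 + 16*I*sqrt(3) ≈ -12.333 + 27.713*I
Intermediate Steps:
L = -1/3 (L = -1*1/3 = -1/3 ≈ -0.33333)
G = -8*I*sqrt(3)/3 (G = -2*sqrt(-1/3 - 5) = -8*I*sqrt(3)/3 ≈ -4.6188*I)
(-3 + G)**2 = (-3 - 8*I*sqrt(3)/3)**2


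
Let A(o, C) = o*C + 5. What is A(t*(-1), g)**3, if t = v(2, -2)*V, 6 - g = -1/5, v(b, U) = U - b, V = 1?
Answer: 3307949/125 ≈ 26464.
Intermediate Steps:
g = 31/5 (g = 6 - (-1)/5 = 6 - 1*(-1/5) = 6 + 1/5 = 31/5 ≈ 6.2000)
t = -4 (t = (-2 - 1*2)*1 = (-2 - 2)*1 = -4*1 = -4)
A(o, C) = 5 + C*o (A(o, C) = C*o + 5 = 5 + C*o)
A(t*(-1), g)**3 = (5 + 31*(-4*(-1))/5)**3 = (5 + (31/5)*4)**3 = (5 + 124/5)**3 = (149/5)**3 = 3307949/125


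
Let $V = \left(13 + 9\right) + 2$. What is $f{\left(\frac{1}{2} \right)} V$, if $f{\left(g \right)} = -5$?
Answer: $-120$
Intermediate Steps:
$V = 24$ ($V = 22 + 2 = 24$)
$f{\left(\frac{1}{2} \right)} V = \left(-5\right) 24 = -120$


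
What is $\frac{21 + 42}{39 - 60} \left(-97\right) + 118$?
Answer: $409$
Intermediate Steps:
$\frac{21 + 42}{39 - 60} \left(-97\right) + 118 = \frac{63}{-21} \left(-97\right) + 118 = 63 \left(- \frac{1}{21}\right) \left(-97\right) + 118 = \left(-3\right) \left(-97\right) + 118 = 291 + 118 = 409$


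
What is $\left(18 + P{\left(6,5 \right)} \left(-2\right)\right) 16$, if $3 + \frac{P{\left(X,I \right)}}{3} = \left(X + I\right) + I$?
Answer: $-960$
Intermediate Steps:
$P{\left(X,I \right)} = -9 + 3 X + 6 I$ ($P{\left(X,I \right)} = -9 + 3 \left(\left(X + I\right) + I\right) = -9 + 3 \left(\left(I + X\right) + I\right) = -9 + 3 \left(X + 2 I\right) = -9 + \left(3 X + 6 I\right) = -9 + 3 X + 6 I$)
$\left(18 + P{\left(6,5 \right)} \left(-2\right)\right) 16 = \left(18 + \left(-9 + 3 \cdot 6 + 6 \cdot 5\right) \left(-2\right)\right) 16 = \left(18 + \left(-9 + 18 + 30\right) \left(-2\right)\right) 16 = \left(18 + 39 \left(-2\right)\right) 16 = \left(18 - 78\right) 16 = \left(-60\right) 16 = -960$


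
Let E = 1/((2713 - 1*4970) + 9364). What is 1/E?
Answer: 7107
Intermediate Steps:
E = 1/7107 (E = 1/((2713 - 4970) + 9364) = 1/(-2257 + 9364) = 1/7107 ≈ 0.00014071)
1/E = 1/(1/7107) = 7107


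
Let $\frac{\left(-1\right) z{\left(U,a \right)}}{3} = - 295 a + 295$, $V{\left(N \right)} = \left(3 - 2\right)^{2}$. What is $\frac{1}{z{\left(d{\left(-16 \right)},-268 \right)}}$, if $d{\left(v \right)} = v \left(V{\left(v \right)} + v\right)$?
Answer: $- \frac{1}{238065} \approx -4.2005 \cdot 10^{-6}$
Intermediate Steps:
$V{\left(N \right)} = 1$ ($V{\left(N \right)} = 1^{2} = 1$)
$d{\left(v \right)} = v \left(1 + v\right)$
$z{\left(U,a \right)} = -885 + 885 a$ ($z{\left(U,a \right)} = - 3 \left(- 295 a + 295\right) = - 3 \left(295 - 295 a\right) = -885 + 885 a$)
$\frac{1}{z{\left(d{\left(-16 \right)},-268 \right)}} = \frac{1}{-885 + 885 \left(-268\right)} = \frac{1}{-885 - 237180} = \frac{1}{-238065} = - \frac{1}{238065}$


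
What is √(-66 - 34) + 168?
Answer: 168 + 10*I ≈ 168.0 + 10.0*I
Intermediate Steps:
√(-66 - 34) + 168 = √(-100) + 168 = 10*I + 168 = 168 + 10*I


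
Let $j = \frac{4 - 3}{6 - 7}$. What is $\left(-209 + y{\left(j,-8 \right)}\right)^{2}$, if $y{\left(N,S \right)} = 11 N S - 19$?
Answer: $19600$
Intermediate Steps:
$j = -1$ ($j = 1 \frac{1}{-1} = 1 \left(-1\right) = -1$)
$y{\left(N,S \right)} = -19 + 11 N S$ ($y{\left(N,S \right)} = 11 N S - 19 = -19 + 11 N S$)
$\left(-209 + y{\left(j,-8 \right)}\right)^{2} = \left(-209 - \left(19 + 11 \left(-8\right)\right)\right)^{2} = \left(-209 + \left(-19 + 88\right)\right)^{2} = \left(-209 + 69\right)^{2} = \left(-140\right)^{2} = 19600$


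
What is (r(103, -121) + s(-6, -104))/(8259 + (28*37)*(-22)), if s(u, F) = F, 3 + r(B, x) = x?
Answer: 228/14533 ≈ 0.015688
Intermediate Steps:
r(B, x) = -3 + x
(r(103, -121) + s(-6, -104))/(8259 + (28*37)*(-22)) = ((-3 - 121) - 104)/(8259 + (28*37)*(-22)) = (-124 - 104)/(8259 + 1036*(-22)) = -228/(8259 - 22792) = -228/(-14533) = -228*(-1/14533) = 228/14533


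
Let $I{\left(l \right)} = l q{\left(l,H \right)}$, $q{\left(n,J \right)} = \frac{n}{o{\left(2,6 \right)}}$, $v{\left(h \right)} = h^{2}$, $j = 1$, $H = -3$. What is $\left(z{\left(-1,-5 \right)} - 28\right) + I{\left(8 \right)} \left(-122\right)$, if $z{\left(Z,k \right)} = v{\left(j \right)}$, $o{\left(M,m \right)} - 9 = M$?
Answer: $- \frac{8105}{11} \approx -736.82$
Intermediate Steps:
$o{\left(M,m \right)} = 9 + M$
$q{\left(n,J \right)} = \frac{n}{11}$ ($q{\left(n,J \right)} = \frac{n}{9 + 2} = \frac{n}{11}$)
$z{\left(Z,k \right)} = 1$ ($z{\left(Z,k \right)} = 1^{2} = 1$)
$I{\left(l \right)} = \frac{l^{2}}{11}$ ($I{\left(l \right)} = l \frac{l}{11} = \frac{l^{2}}{11}$)
$\left(z{\left(-1,-5 \right)} - 28\right) + I{\left(8 \right)} \left(-122\right) = \left(1 - 28\right) + \frac{8^{2}}{11} \left(-122\right) = -27 + \frac{1}{11} \cdot 64 \left(-122\right) = -27 + \frac{64}{11} \left(-122\right) = -27 - \frac{7808}{11} = - \frac{8105}{11}$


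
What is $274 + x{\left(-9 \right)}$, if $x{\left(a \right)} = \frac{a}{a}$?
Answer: $275$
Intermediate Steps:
$x{\left(a \right)} = 1$
$274 + x{\left(-9 \right)} = 274 + 1 = 275$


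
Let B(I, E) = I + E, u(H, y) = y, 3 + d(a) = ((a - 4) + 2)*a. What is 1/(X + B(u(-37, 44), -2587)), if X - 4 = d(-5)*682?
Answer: 1/19285 ≈ 5.1854e-5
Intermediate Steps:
d(a) = -3 + a*(-2 + a) (d(a) = -3 + ((a - 4) + 2)*a = -3 + ((-4 + a) + 2)*a = -3 + (-2 + a)*a = -3 + a*(-2 + a))
B(I, E) = E + I
X = 21828 (X = 4 + (-3 + (-5)² - 2*(-5))*682 = 4 + (-3 + 25 + 10)*682 = 4 + 32*682 = 4 + 21824 = 21828)
1/(X + B(u(-37, 44), -2587)) = 1/(21828 + (-2587 + 44)) = 1/(21828 - 2543) = 1/19285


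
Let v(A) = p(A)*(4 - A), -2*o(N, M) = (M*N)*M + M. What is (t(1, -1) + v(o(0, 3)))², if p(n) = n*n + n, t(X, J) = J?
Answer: 625/64 ≈ 9.7656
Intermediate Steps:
o(N, M) = -M/2 - N*M²/2 (o(N, M) = -((M*N)*M + M)/2 = -(N*M² + M)/2 = -(M + N*M²)/2 = -M/2 - N*M²/2)
p(n) = n + n² (p(n) = n² + n = n + n²)
v(A) = A*(1 + A)*(4 - A) (v(A) = (A*(1 + A))*(4 - A) = A*(1 + A)*(4 - A))
(t(1, -1) + v(o(0, 3)))² = (-1 - (-½*3*(1 + 3*0))*(1 - ½*3*(1 + 3*0))*(-4 - ½*3*(1 + 3*0)))² = (-1 - (-½*3*(1 + 0))*(1 - ½*3*(1 + 0))*(-4 - ½*3*(1 + 0)))² = (-1 - (-½*3*1)*(1 - ½*3*1)*(-4 - ½*3*1))² = (-1 - 1*(-3/2)*(1 - 3/2)*(-4 - 3/2))² = (-1 - 1*(-3/2)*(-½)*(-11/2))² = (-1 + 33/8)² = (25/8)² = 625/64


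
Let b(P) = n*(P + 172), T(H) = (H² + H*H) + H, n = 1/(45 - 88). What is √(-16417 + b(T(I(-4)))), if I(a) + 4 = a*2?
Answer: I*√30374297/43 ≈ 128.17*I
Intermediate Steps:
I(a) = -4 + 2*a (I(a) = -4 + a*2 = -4 + 2*a)
n = -1/43 (n = 1/(-43) = -1/43 ≈ -0.023256)
T(H) = H + 2*H² (T(H) = (H² + H²) + H = 2*H² + H = H + 2*H²)
b(P) = -4 - P/43 (b(P) = -(P + 172)/43 = -(172 + P)/43 = -4 - P/43)
√(-16417 + b(T(I(-4)))) = √(-16417 + (-4 - (-4 + 2*(-4))*(1 + 2*(-4 + 2*(-4)))/43)) = √(-16417 + (-4 - (-4 - 8)*(1 + 2*(-4 - 8))/43)) = √(-16417 + (-4 - (-12)*(1 + 2*(-12))/43)) = √(-16417 + (-4 - (-12)*(1 - 24)/43)) = √(-16417 + (-4 - (-12)*(-23)/43)) = √(-16417 + (-4 - 1/43*276)) = √(-16417 + (-4 - 276/43)) = √(-16417 - 448/43) = √(-706379/43) = I*√30374297/43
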